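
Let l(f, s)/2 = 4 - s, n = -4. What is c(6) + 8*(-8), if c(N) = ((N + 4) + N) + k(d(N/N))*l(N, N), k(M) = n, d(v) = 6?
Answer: -32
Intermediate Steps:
k(M) = -4
l(f, s) = 8 - 2*s (l(f, s) = 2*(4 - s) = 8 - 2*s)
c(N) = -28 + 10*N (c(N) = ((N + 4) + N) - 4*(8 - 2*N) = ((4 + N) + N) + (-32 + 8*N) = (4 + 2*N) + (-32 + 8*N) = -28 + 10*N)
c(6) + 8*(-8) = (-28 + 10*6) + 8*(-8) = (-28 + 60) - 64 = 32 - 64 = -32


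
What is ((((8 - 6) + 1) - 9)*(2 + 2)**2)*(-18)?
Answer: 1728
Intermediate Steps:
((((8 - 6) + 1) - 9)*(2 + 2)**2)*(-18) = (((2 + 1) - 9)*4**2)*(-18) = ((3 - 9)*16)*(-18) = -6*16*(-18) = -96*(-18) = 1728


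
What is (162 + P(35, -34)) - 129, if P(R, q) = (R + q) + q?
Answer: 0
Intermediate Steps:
P(R, q) = R + 2*q
(162 + P(35, -34)) - 129 = (162 + (35 + 2*(-34))) - 129 = (162 + (35 - 68)) - 129 = (162 - 33) - 129 = 129 - 129 = 0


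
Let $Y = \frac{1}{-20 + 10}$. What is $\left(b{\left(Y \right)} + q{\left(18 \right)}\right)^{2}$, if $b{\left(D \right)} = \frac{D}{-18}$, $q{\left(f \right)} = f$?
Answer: $\frac{10504081}{32400} \approx 324.2$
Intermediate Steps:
$Y = - \frac{1}{10}$ ($Y = \frac{1}{-10} = - \frac{1}{10} \approx -0.1$)
$b{\left(D \right)} = - \frac{D}{18}$ ($b{\left(D \right)} = D \left(- \frac{1}{18}\right) = - \frac{D}{18}$)
$\left(b{\left(Y \right)} + q{\left(18 \right)}\right)^{2} = \left(\left(- \frac{1}{18}\right) \left(- \frac{1}{10}\right) + 18\right)^{2} = \left(\frac{1}{180} + 18\right)^{2} = \left(\frac{3241}{180}\right)^{2} = \frac{10504081}{32400}$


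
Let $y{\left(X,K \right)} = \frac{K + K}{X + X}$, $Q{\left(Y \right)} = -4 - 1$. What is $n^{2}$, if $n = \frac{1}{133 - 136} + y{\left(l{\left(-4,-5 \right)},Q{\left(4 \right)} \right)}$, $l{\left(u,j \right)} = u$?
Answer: $\frac{121}{144} \approx 0.84028$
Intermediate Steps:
$Q{\left(Y \right)} = -5$ ($Q{\left(Y \right)} = -4 - 1 = -5$)
$y{\left(X,K \right)} = \frac{K}{X}$ ($y{\left(X,K \right)} = \frac{2 K}{2 X} = 2 K \frac{1}{2 X} = \frac{K}{X}$)
$n = \frac{11}{12}$ ($n = \frac{1}{133 - 136} - \frac{5}{-4} = \frac{1}{-3} - - \frac{5}{4} = - \frac{1}{3} + \frac{5}{4} = \frac{11}{12} \approx 0.91667$)
$n^{2} = \left(\frac{11}{12}\right)^{2} = \frac{121}{144}$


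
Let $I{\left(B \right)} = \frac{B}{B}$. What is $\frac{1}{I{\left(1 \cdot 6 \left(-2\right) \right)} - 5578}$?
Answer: $- \frac{1}{5577} \approx -0.00017931$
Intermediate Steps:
$I{\left(B \right)} = 1$
$\frac{1}{I{\left(1 \cdot 6 \left(-2\right) \right)} - 5578} = \frac{1}{1 - 5578} = \frac{1}{-5577} = - \frac{1}{5577}$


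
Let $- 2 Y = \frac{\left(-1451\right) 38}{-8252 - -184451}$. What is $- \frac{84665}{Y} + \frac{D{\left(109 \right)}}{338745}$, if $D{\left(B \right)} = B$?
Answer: $- \frac{5053360081034554}{9338860905} \approx -5.4111 \cdot 10^{5}$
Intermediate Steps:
$Y = \frac{27569}{176199}$ ($Y = - \frac{\left(-1451\right) 38 \frac{1}{-8252 - -184451}}{2} = - \frac{\left(-55138\right) \frac{1}{-8252 + 184451}}{2} = - \frac{\left(-55138\right) \frac{1}{176199}}{2} = \left(- \frac{1}{2}\right) \left(- \frac{55138}{176199}\right) = \frac{27569}{176199} \approx 0.15647$)
$- \frac{84665}{Y} + \frac{D{\left(109 \right)}}{338745} = - \frac{84665}{\frac{27569}{176199}} + \frac{109}{338745} = \left(-84665\right) \frac{176199}{27569} + 109 \cdot \frac{1}{338745} = - \frac{14917888335}{27569} + \frac{109}{338745} = - \frac{5053360081034554}{9338860905}$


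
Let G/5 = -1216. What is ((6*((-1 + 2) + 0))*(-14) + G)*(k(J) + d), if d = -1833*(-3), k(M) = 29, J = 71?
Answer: -34074592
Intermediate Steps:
G = -6080 (G = 5*(-1216) = -6080)
d = 5499
((6*((-1 + 2) + 0))*(-14) + G)*(k(J) + d) = ((6*((-1 + 2) + 0))*(-14) - 6080)*(29 + 5499) = ((6*(1 + 0))*(-14) - 6080)*5528 = ((6*1)*(-14) - 6080)*5528 = (6*(-14) - 6080)*5528 = (-84 - 6080)*5528 = -6164*5528 = -34074592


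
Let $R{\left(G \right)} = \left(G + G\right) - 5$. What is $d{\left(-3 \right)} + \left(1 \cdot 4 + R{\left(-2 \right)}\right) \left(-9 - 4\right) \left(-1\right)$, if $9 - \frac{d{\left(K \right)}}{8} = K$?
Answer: $31$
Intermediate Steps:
$R{\left(G \right)} = -5 + 2 G$ ($R{\left(G \right)} = 2 G - 5 = -5 + 2 G$)
$d{\left(K \right)} = 72 - 8 K$
$d{\left(-3 \right)} + \left(1 \cdot 4 + R{\left(-2 \right)}\right) \left(-9 - 4\right) \left(-1\right) = \left(72 - -24\right) + \left(1 \cdot 4 + \left(-5 + 2 \left(-2\right)\right)\right) \left(-9 - 4\right) \left(-1\right) = \left(72 + 24\right) + \left(4 - 9\right) \left(\left(-13\right) \left(-1\right)\right) = 96 + \left(4 - 9\right) 13 = 96 - 65 = 31$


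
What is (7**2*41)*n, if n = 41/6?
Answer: 82369/6 ≈ 13728.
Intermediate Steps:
n = 41/6 (n = 41*(1/6) = 41/6 ≈ 6.8333)
(7**2*41)*n = (7**2*41)*(41/6) = (49*41)*(41/6) = 2009*(41/6) = 82369/6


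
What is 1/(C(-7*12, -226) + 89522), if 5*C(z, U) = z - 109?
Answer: 5/447417 ≈ 1.1175e-5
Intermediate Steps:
C(z, U) = -109/5 + z/5 (C(z, U) = (z - 109)/5 = (-109 + z)/5 = -109/5 + z/5)
1/(C(-7*12, -226) + 89522) = 1/((-109/5 + (-7*12)/5) + 89522) = 1/((-109/5 + (⅕)*(-84)) + 89522) = 1/((-109/5 - 84/5) + 89522) = 1/(-193/5 + 89522) = 1/(447417/5) = 5/447417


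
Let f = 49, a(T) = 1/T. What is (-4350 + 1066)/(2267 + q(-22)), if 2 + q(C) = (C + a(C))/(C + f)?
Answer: -1950696/1344925 ≈ -1.4504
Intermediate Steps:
a(T) = 1/T
q(C) = -2 + (C + 1/C)/(49 + C) (q(C) = -2 + (C + 1/C)/(C + 49) = -2 + (C + 1/C)/(49 + C))
(-4350 + 1066)/(2267 + q(-22)) = (-4350 + 1066)/(2267 + (1 - 1*(-22)*(98 - 22))/((-22)*(49 - 22))) = -3284/(2267 - 1/22*(1 - 1*(-22)*76)/27) = -3284/(2267 - 1/22*1/27*(1 + 1672)) = -3284/(2267 - 1/22*1/27*1673) = -3284/(2267 - 1673/594) = -3284/1344925/594 = -3284*594/1344925 = -1950696/1344925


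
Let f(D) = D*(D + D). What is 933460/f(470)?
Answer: 46673/22090 ≈ 2.1129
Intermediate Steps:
f(D) = 2*D² (f(D) = D*(2*D) = 2*D²)
933460/f(470) = 933460/((2*470²)) = 933460/((2*220900)) = 933460/441800 = 933460*(1/441800) = 46673/22090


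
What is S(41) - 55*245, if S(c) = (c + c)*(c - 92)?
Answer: -17657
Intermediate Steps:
S(c) = 2*c*(-92 + c) (S(c) = (2*c)*(-92 + c) = 2*c*(-92 + c))
S(41) - 55*245 = 2*41*(-92 + 41) - 55*245 = 2*41*(-51) - 13475 = -4182 - 13475 = -17657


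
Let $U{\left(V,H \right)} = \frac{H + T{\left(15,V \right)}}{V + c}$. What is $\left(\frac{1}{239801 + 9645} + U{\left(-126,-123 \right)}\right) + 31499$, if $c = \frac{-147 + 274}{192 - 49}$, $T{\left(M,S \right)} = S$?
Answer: $\frac{140583828362227}{4462838386} \approx 31501.0$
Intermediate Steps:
$c = \frac{127}{143} \approx 0.88811$
$U{\left(V,H \right)} = \frac{H + V}{\frac{127}{143} + V}$ ($U{\left(V,H \right)} = \frac{H + V}{V + \frac{127}{143}} = \frac{H + V}{\frac{127}{143} + V}$)
$\left(\frac{1}{239801 + 9645} + U{\left(-126,-123 \right)}\right) + 31499 = \left(\frac{1}{239801 + 9645} + \frac{143 \left(-123 - 126\right)}{127 + 143 \left(-126\right)}\right) + 31499 = \left(\frac{1}{249446} + 143 \frac{1}{127 - 18018} \left(-249\right)\right) + 31499 = \left(\frac{1}{249446} + 143 \frac{1}{-17891} \left(-249\right)\right) + 31499 = \left(\frac{1}{249446} + 143 \left(- \frac{1}{17891}\right) \left(-249\right)\right) + 31499 = \left(\frac{1}{249446} + \frac{35607}{17891}\right) + 31499 = \frac{8882041613}{4462838386} + 31499 = \frac{140583828362227}{4462838386}$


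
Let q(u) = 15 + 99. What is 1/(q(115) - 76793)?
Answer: -1/76679 ≈ -1.3041e-5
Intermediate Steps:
q(u) = 114
1/(q(115) - 76793) = 1/(114 - 76793) = 1/(-76679) = -1/76679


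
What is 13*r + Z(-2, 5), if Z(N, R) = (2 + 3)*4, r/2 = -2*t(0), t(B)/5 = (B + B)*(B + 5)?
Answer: 20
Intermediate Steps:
t(B) = 10*B*(5 + B) (t(B) = 5*((B + B)*(B + 5)) = 5*((2*B)*(5 + B)) = 5*(2*B*(5 + B)) = 10*B*(5 + B))
r = 0 (r = 2*(-20*0*(5 + 0)) = 2*(-20*0*5) = 2*(-2*0) = 2*0 = 0)
Z(N, R) = 20 (Z(N, R) = 5*4 = 20)
13*r + Z(-2, 5) = 13*0 + 20 = 0 + 20 = 20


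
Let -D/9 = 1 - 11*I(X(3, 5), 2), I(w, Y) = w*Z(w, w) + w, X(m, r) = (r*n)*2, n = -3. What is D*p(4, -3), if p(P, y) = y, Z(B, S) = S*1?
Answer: -258363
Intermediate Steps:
Z(B, S) = S
X(m, r) = -6*r (X(m, r) = (r*(-3))*2 = -3*r*2 = -6*r)
I(w, Y) = w + w² (I(w, Y) = w*w + w = w² + w = w + w²)
D = 86121 (D = -9*(1 - 11*(-6*5)*(1 - 6*5)) = -9*(1 - (-330)*(1 - 30)) = -9*(1 - (-330)*(-29)) = -9*(1 - 11*870) = -9*(1 - 9570) = -9*(-9569) = 86121)
D*p(4, -3) = 86121*(-3) = -258363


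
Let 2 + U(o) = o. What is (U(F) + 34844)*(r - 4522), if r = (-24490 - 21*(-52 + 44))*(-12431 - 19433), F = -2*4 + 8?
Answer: 27002260323612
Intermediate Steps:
F = 0 (F = -8 + 8 = 0)
r = 774996208 (r = (-24490 - 21*(-8))*(-31864) = (-24490 + 168)*(-31864) = -24322*(-31864) = 774996208)
U(o) = -2 + o
(U(F) + 34844)*(r - 4522) = ((-2 + 0) + 34844)*(774996208 - 4522) = (-2 + 34844)*774991686 = 34842*774991686 = 27002260323612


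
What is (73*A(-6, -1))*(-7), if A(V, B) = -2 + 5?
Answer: -1533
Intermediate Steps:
A(V, B) = 3
(73*A(-6, -1))*(-7) = (73*3)*(-7) = 219*(-7) = -1533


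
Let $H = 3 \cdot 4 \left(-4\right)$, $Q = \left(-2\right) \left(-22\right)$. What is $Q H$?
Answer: $-2112$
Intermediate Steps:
$Q = 44$
$H = -48$ ($H = 12 \left(-4\right) = -48$)
$Q H = 44 \left(-48\right) = -2112$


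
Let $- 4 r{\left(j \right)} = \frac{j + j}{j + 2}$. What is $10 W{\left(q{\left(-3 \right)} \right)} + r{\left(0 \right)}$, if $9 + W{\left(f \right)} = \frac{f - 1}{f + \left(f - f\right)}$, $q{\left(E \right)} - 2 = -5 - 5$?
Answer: $- \frac{315}{4} \approx -78.75$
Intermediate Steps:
$q{\left(E \right)} = -8$ ($q{\left(E \right)} = 2 - 10 = -8$)
$r{\left(j \right)} = - \frac{j}{2 \left(2 + j\right)}$ ($r{\left(j \right)} = - \frac{\left(j + j\right) \frac{1}{j + 2}}{4} = - \frac{2 j \frac{1}{2 + j}}{4} = - \frac{j}{2 \left(2 + j\right)}$)
$W{\left(f \right)} = -9 + \frac{-1 + f}{f}$ ($W{\left(f \right)} = -9 + \frac{f - 1}{f + \left(f - f\right)} = -9 + \frac{-1 + f}{f + 0} = -9 + \frac{-1 + f}{f}$)
$10 W{\left(q{\left(-3 \right)} \right)} + r{\left(0 \right)} = 10 \left(-8 - \frac{1}{-8}\right) - \frac{0}{4 + 2 \cdot 0} = 10 \left(-8 - - \frac{1}{8}\right) - \frac{0}{4 + 0} = 10 \left(-8 + \frac{1}{8}\right) - \frac{0}{4} = 10 \left(- \frac{63}{8}\right) - 0 \cdot \frac{1}{4} = - \frac{315}{4} + 0 = - \frac{315}{4}$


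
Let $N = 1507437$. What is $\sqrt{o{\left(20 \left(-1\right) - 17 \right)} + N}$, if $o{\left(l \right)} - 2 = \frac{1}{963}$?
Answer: $\frac{\sqrt{155328022106}}{321} \approx 1227.8$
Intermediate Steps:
$o{\left(l \right)} = \frac{1927}{963}$ ($o{\left(l \right)} = 2 + \frac{1}{963} = \frac{1927}{963}$)
$\sqrt{o{\left(20 \left(-1\right) - 17 \right)} + N} = \sqrt{\frac{1927}{963} + 1507437} = \sqrt{\frac{1451663758}{963}} = \frac{\sqrt{155328022106}}{321}$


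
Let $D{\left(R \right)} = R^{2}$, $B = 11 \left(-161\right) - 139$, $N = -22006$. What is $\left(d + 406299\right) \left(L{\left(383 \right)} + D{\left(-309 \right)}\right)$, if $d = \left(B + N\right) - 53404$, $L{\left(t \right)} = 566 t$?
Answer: $102726653561$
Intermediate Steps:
$B = -1910$ ($B = -1771 - 139 = -1910$)
$d = -77320$ ($d = \left(-1910 - 22006\right) - 53404 = -23916 - 53404 = -77320$)
$\left(d + 406299\right) \left(L{\left(383 \right)} + D{\left(-309 \right)}\right) = \left(-77320 + 406299\right) \left(566 \cdot 383 + \left(-309\right)^{2}\right) = 328979 \left(216778 + 95481\right) = 328979 \cdot 312259 = 102726653561$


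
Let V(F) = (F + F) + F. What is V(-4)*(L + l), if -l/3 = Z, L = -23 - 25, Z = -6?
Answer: 360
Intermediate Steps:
L = -48
l = 18 (l = -3*(-6) = 18)
V(F) = 3*F (V(F) = 2*F + F = 3*F)
V(-4)*(L + l) = (3*(-4))*(-48 + 18) = -12*(-30) = 360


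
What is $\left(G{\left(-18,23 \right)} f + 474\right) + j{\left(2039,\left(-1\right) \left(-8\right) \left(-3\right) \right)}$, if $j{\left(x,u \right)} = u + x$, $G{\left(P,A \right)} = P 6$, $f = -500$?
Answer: $56489$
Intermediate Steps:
$G{\left(P,A \right)} = 6 P$
$\left(G{\left(-18,23 \right)} f + 474\right) + j{\left(2039,\left(-1\right) \left(-8\right) \left(-3\right) \right)} = \left(6 \left(-18\right) \left(-500\right) + 474\right) + \left(\left(-1\right) \left(-8\right) \left(-3\right) + 2039\right) = \left(\left(-108\right) \left(-500\right) + 474\right) + \left(8 \left(-3\right) + 2039\right) = \left(54000 + 474\right) + \left(-24 + 2039\right) = 54474 + 2015 = 56489$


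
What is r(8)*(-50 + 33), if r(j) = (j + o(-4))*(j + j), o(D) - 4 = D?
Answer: -2176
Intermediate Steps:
o(D) = 4 + D
r(j) = 2*j² (r(j) = (j + (4 - 4))*(j + j) = (j + 0)*(2*j) = j*(2*j) = 2*j²)
r(8)*(-50 + 33) = (2*8²)*(-50 + 33) = (2*64)*(-17) = 128*(-17) = -2176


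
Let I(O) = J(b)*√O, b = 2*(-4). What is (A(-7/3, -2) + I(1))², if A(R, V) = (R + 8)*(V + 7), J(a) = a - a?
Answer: 7225/9 ≈ 802.78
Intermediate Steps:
b = -8
J(a) = 0
A(R, V) = (7 + V)*(8 + R) (A(R, V) = (8 + R)*(7 + V) = (7 + V)*(8 + R))
I(O) = 0 (I(O) = 0*√O = 0)
(A(-7/3, -2) + I(1))² = ((56 + 7*(-7/3) + 8*(-2) - 7/3*(-2)) + 0)² = ((56 + 7*(-7*⅓) - 16 - 7*⅓*(-2)) + 0)² = ((56 + 7*(-7/3) - 16 - 7/3*(-2)) + 0)² = ((56 - 49/3 - 16 + 14/3) + 0)² = (85/3 + 0)² = (85/3)² = 7225/9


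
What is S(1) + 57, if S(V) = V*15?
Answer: 72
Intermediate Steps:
S(V) = 15*V
S(1) + 57 = 15*1 + 57 = 15 + 57 = 72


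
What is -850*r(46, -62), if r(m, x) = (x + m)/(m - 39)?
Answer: 13600/7 ≈ 1942.9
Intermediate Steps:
r(m, x) = (m + x)/(-39 + m)
-850*r(46, -62) = -850*(46 - 62)/(-39 + 46) = -850*(-16)/7 = -850*(-16/7) = 13600/7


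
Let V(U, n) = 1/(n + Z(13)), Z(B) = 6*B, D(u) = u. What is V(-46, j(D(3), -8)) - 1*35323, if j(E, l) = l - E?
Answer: -2366640/67 ≈ -35323.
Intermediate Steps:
V(U, n) = 1/(78 + n) (V(U, n) = 1/(n + 6*13) = 1/(n + 78) = 1/(78 + n))
V(-46, j(D(3), -8)) - 1*35323 = 1/(78 + (-8 - 1*3)) - 1*35323 = 1/(78 + (-8 - 3)) - 35323 = 1/(78 - 11) - 35323 = 1/67 - 35323 = -2366640/67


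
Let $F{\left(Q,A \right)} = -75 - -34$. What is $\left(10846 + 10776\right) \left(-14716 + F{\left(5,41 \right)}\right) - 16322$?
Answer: $-319092176$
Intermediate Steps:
$F{\left(Q,A \right)} = -41$ ($F{\left(Q,A \right)} = -75 + 34 = -41$)
$\left(10846 + 10776\right) \left(-14716 + F{\left(5,41 \right)}\right) - 16322 = \left(10846 + 10776\right) \left(-14716 - 41\right) - 16322 = 21622 \left(-14757\right) - 16322 = -319075854 - 16322 = -319092176$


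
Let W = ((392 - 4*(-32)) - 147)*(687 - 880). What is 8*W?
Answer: -575912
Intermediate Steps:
W = -71989 (W = ((392 + 128) - 147)*(-193) = (520 - 147)*(-193) = 373*(-193) = -71989)
8*W = 8*(-71989) = -575912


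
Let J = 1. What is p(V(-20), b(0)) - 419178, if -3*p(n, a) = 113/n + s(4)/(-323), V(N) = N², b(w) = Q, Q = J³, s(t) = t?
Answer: -54157809233/129200 ≈ -4.1918e+5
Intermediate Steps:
Q = 1 (Q = 1³ = 1)
b(w) = 1
p(n, a) = 4/969 - 113/(3*n) (p(n, a) = -(113/n + 4/(-323))/3 = -(113/n + 4*(-1/323))/3 = -(113/n - 4/323)/3 = -(-4/323 + 113/n)/3 = 4/969 - 113/(3*n))
p(V(-20), b(0)) - 419178 = (-36499 + 4*(-20)²)/(969*((-20)²)) - 419178 = (1/969)*(-36499 + 4*400)/400 - 419178 = (1/969)*(1/400)*(-36499 + 1600) - 419178 = (1/969)*(1/400)*(-34899) - 419178 = -11633/129200 - 419178 = -54157809233/129200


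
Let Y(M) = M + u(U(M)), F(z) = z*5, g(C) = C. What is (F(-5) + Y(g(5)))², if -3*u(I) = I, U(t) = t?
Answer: 4225/9 ≈ 469.44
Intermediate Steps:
u(I) = -I/3
F(z) = 5*z
Y(M) = 2*M/3 (Y(M) = M - M/3 = 2*M/3)
(F(-5) + Y(g(5)))² = (5*(-5) + (⅔)*5)² = (-25 + 10/3)² = (-65/3)² = 4225/9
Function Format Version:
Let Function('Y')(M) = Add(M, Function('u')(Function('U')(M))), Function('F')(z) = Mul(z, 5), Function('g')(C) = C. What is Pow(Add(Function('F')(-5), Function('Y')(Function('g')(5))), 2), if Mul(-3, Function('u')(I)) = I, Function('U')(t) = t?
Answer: Rational(4225, 9) ≈ 469.44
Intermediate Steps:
Function('u')(I) = Mul(Rational(-1, 3), I)
Function('F')(z) = Mul(5, z)
Function('Y')(M) = Mul(Rational(2, 3), M) (Function('Y')(M) = Add(M, Mul(Rational(-1, 3), M)) = Mul(Rational(2, 3), M))
Pow(Add(Function('F')(-5), Function('Y')(Function('g')(5))), 2) = Pow(Add(Mul(5, -5), Mul(Rational(2, 3), 5)), 2) = Pow(Add(-25, Rational(10, 3)), 2) = Pow(Rational(-65, 3), 2) = Rational(4225, 9)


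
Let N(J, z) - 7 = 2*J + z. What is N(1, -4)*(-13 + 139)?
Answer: 630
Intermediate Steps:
N(J, z) = 7 + z + 2*J (N(J, z) = 7 + (2*J + z) = 7 + (z + 2*J) = 7 + z + 2*J)
N(1, -4)*(-13 + 139) = (7 - 4 + 2*1)*(-13 + 139) = (7 - 4 + 2)*126 = 5*126 = 630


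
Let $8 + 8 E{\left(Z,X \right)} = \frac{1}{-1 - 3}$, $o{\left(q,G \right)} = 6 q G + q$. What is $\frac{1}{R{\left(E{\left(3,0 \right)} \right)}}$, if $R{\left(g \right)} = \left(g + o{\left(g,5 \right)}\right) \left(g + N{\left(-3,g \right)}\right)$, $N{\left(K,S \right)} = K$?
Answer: $\frac{32}{4257} \approx 0.007517$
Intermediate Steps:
$o{\left(q,G \right)} = q + 6 G q$ ($o{\left(q,G \right)} = 6 G q + q = q + 6 G q$)
$E{\left(Z,X \right)} = - \frac{33}{32}$ ($E{\left(Z,X \right)} = -1 + \frac{1}{8 \left(-1 - 3\right)} = -1 + \frac{1}{8 \left(-4\right)} = -1 + \frac{1}{8} \left(- \frac{1}{4}\right) = -1 - \frac{1}{32} = - \frac{33}{32}$)
$R{\left(g \right)} = 32 g \left(-3 + g\right)$ ($R{\left(g \right)} = \left(g + g \left(1 + 6 \cdot 5\right)\right) \left(g - 3\right) = \left(g + g \left(1 + 30\right)\right) \left(-3 + g\right) = \left(g + g 31\right) \left(-3 + g\right) = \left(g + 31 g\right) \left(-3 + g\right) = 32 g \left(-3 + g\right)$)
$\frac{1}{R{\left(E{\left(3,0 \right)} \right)}} = \frac{1}{32 \left(- \frac{33}{32}\right) \left(-3 - \frac{33}{32}\right)} = \frac{1}{32 \left(- \frac{33}{32}\right) \left(- \frac{129}{32}\right)} = \frac{1}{\frac{4257}{32}} = \frac{32}{4257}$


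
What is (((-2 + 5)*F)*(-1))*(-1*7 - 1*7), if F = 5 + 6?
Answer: 462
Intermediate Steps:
F = 11
(((-2 + 5)*F)*(-1))*(-1*7 - 1*7) = (((-2 + 5)*11)*(-1))*(-1*7 - 1*7) = ((3*11)*(-1))*(-7 - 7) = (33*(-1))*(-14) = -33*(-14) = 462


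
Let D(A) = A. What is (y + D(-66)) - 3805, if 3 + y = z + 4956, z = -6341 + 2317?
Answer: -2942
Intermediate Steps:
z = -4024
y = 929 (y = -3 + (-4024 + 4956) = -3 + 932 = 929)
(y + D(-66)) - 3805 = (929 - 66) - 3805 = 863 - 3805 = -2942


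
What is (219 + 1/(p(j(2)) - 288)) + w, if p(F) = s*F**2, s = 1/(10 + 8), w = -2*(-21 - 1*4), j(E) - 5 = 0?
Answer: 1387753/5159 ≈ 269.00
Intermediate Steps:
j(E) = 5 (j(E) = 5 + 0 = 5)
w = 50 (w = -2*(-21 - 4) = -2*(-25) = 50)
s = 1/18 ≈ 0.055556
p(F) = F**2/18
(219 + 1/(p(j(2)) - 288)) + w = (219 + 1/((1/18)*5**2 - 288)) + 50 = (219 + 1/((1/18)*25 - 288)) + 50 = (219 + 1/(25/18 - 288)) + 50 = (219 + 1/(-5159/18)) + 50 = (219 - 18/5159) + 50 = 1129803/5159 + 50 = 1387753/5159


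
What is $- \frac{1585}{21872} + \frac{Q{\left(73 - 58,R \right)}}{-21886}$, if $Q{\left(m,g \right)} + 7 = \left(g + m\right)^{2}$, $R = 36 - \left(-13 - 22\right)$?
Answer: $- \frac{98150759}{239345296} \approx -0.41008$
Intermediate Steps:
$R = 71$ ($R = 36 - \left(-13 - 22\right) = 36 - -35 = 36 + 35 = 71$)
$Q{\left(m,g \right)} = -7 + \left(g + m\right)^{2}$
$- \frac{1585}{21872} + \frac{Q{\left(73 - 58,R \right)}}{-21886} = - \frac{1585}{21872} + \frac{-7 + \left(71 + \left(73 - 58\right)\right)^{2}}{-21886} = \left(-1585\right) \frac{1}{21872} + \left(-7 + \left(71 + \left(73 - 58\right)\right)^{2}\right) \left(- \frac{1}{21886}\right) = - \frac{1585}{21872} + \left(-7 + \left(71 + 15\right)^{2}\right) \left(- \frac{1}{21886}\right) = - \frac{1585}{21872} + \left(-7 + 86^{2}\right) \left(- \frac{1}{21886}\right) = - \frac{1585}{21872} + \left(-7 + 7396\right) \left(- \frac{1}{21886}\right) = - \frac{1585}{21872} + 7389 \left(- \frac{1}{21886}\right) = - \frac{1585}{21872} - \frac{7389}{21886} = - \frac{98150759}{239345296}$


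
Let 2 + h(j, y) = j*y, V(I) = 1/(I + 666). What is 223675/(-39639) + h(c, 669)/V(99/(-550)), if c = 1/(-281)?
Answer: -1627597252969/556927950 ≈ -2922.5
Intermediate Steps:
V(I) = 1/(666 + I)
c = -1/281 ≈ -0.0035587
h(j, y) = -2 + j*y
223675/(-39639) + h(c, 669)/V(99/(-550)) = 223675/(-39639) + (-2 - 1/281*669)/(1/(666 + 99/(-550))) = 223675*(-1/39639) + (-2 - 669/281)/(1/(666 + 99*(-1/550))) = -223675/39639 - 1231/(281*(1/(666 - 9/50))) = -223675/39639 - 1231/(281*(1/(33291/50))) = -223675/39639 - 1231/(281*50/33291) = -223675/39639 - 1231/281*33291/50 = -223675/39639 - 40981221/14050 = -1627597252969/556927950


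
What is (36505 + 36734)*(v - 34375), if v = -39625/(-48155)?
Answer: -24246334890300/9631 ≈ -2.5175e+9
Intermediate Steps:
v = 7925/9631 (v = -39625*(-1/48155) = 7925/9631 ≈ 0.82286)
(36505 + 36734)*(v - 34375) = (36505 + 36734)*(7925/9631 - 34375) = 73239*(-331057700/9631) = -24246334890300/9631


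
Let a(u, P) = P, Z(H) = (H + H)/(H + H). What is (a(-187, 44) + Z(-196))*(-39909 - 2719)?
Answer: -1918260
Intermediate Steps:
Z(H) = 1 (Z(H) = (2*H)/((2*H)) = (2*H)*(1/(2*H)) = 1)
(a(-187, 44) + Z(-196))*(-39909 - 2719) = (44 + 1)*(-39909 - 2719) = 45*(-42628) = -1918260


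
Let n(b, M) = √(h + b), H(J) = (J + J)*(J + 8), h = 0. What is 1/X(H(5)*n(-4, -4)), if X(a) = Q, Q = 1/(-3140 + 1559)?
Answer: -1581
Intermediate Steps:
H(J) = 2*J*(8 + J) (H(J) = (2*J)*(8 + J) = 2*J*(8 + J))
n(b, M) = √b (n(b, M) = √(0 + b) = √b)
Q = -1/1581 (Q = 1/(-1581) = -1/1581 ≈ -0.00063251)
X(a) = -1/1581
1/X(H(5)*n(-4, -4)) = 1/(-1/1581) = -1581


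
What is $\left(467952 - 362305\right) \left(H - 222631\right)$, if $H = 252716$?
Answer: $3178389995$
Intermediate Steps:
$\left(467952 - 362305\right) \left(H - 222631\right) = \left(467952 - 362305\right) \left(252716 - 222631\right) = 105647 \cdot 30085 = 3178389995$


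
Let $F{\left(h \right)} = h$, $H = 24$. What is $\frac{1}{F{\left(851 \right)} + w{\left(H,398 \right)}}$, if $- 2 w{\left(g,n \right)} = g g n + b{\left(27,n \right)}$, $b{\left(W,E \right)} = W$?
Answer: $- \frac{2}{227573} \approx -8.7884 \cdot 10^{-6}$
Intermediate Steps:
$w{\left(g,n \right)} = - \frac{27}{2} - \frac{n g^{2}}{2}$ ($w{\left(g,n \right)} = - \frac{g g n + 27}{2} = - \frac{g^{2} n + 27}{2} = - \frac{n g^{2} + 27}{2} = - \frac{27 + n g^{2}}{2} = - \frac{27}{2} - \frac{n g^{2}}{2}$)
$\frac{1}{F{\left(851 \right)} + w{\left(H,398 \right)}} = \frac{1}{851 - \left(\frac{27}{2} + 199 \cdot 24^{2}\right)} = \frac{1}{851 - \left(\frac{27}{2} + 199 \cdot 576\right)} = \frac{1}{851 - \frac{229275}{2}} = \frac{1}{- \frac{227573}{2}} = - \frac{2}{227573}$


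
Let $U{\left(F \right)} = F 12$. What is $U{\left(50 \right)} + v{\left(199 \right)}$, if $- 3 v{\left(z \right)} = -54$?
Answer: $618$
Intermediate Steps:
$v{\left(z \right)} = 18$ ($v{\left(z \right)} = \left(- \frac{1}{3}\right) \left(-54\right) = 18$)
$U{\left(F \right)} = 12 F$
$U{\left(50 \right)} + v{\left(199 \right)} = 12 \cdot 50 + 18 = 600 + 18 = 618$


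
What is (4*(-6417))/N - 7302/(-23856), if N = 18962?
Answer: -39489607/37696456 ≈ -1.0476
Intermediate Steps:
(4*(-6417))/N - 7302/(-23856) = (4*(-6417))/18962 - 7302/(-23856) = -25668*1/18962 - 7302*(-1/23856) = -12834/9481 + 1217/3976 = -39489607/37696456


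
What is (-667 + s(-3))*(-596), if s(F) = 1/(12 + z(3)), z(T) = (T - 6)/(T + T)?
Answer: 9142044/23 ≈ 3.9748e+5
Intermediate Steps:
z(T) = (-6 + T)/(2*T) (z(T) = (-6 + T)/((2*T)) = (-6 + T)*(1/(2*T)) = (-6 + T)/(2*T))
s(F) = 2/23 (s(F) = 1/(12 + (½)*(-6 + 3)/3) = 1/(12 + (½)*(⅓)*(-3)) = 1/(12 - ½) = 1/(23/2) = 2/23)
(-667 + s(-3))*(-596) = (-667 + 2/23)*(-596) = -15339/23*(-596) = 9142044/23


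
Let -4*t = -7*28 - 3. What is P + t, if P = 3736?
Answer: 15143/4 ≈ 3785.8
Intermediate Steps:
t = 199/4 (t = -(-7*28 - 3)/4 = -(-196 - 3)/4 = -¼*(-199) = 199/4 ≈ 49.750)
P + t = 3736 + 199/4 = 15143/4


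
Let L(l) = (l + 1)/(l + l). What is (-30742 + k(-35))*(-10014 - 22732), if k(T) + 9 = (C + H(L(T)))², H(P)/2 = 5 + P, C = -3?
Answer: 175856002852/175 ≈ 1.0049e+9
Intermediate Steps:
L(l) = (1 + l)/(2*l) (L(l) = (1 + l)/((2*l)) = (1 + l)*(1/(2*l)) = (1 + l)/(2*l))
H(P) = 10 + 2*P (H(P) = 2*(5 + P) = 10 + 2*P)
k(T) = -9 + (7 + (1 + T)/T)² (k(T) = -9 + (-3 + (10 + 2*((1 + T)/(2*T))))² = -9 + (-3 + (10 + (1 + T)/T))² = -9 + (7 + (1 + T)/T)²)
(-30742 + k(-35))*(-10014 - 22732) = (-30742 + (55 + (-35)⁻² + 16/(-35)))*(-10014 - 22732) = (-30742 + (55 + 1/1225 + 16*(-1/35)))*(-32746) = (-30742 + (55 + 1/1225 - 16/35))*(-32746) = (-30742 + 66816/1225)*(-32746) = -37592134/1225*(-32746) = 175856002852/175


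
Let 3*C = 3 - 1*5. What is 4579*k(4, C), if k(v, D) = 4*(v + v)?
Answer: 146528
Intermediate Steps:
C = -⅔ (C = (3 - 1*5)/3 = (3 - 5)/3 = (⅓)*(-2) = -⅔ ≈ -0.66667)
k(v, D) = 8*v (k(v, D) = 4*(2*v) = 8*v)
4579*k(4, C) = 4579*(8*4) = 4579*32 = 146528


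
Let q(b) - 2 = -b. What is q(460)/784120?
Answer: -229/392060 ≈ -0.00058409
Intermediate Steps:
q(b) = 2 - b
q(460)/784120 = (2 - 1*460)/784120 = (2 - 460)*(1/784120) = -458*1/784120 = -229/392060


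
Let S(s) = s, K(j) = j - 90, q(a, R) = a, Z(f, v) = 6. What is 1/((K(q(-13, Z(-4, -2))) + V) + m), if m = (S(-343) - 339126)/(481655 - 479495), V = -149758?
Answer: -2160/324039229 ≈ -6.6659e-6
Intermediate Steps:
K(j) = -90 + j
m = -339469/2160 (m = (-343 - 339126)/(481655 - 479495) = -339469/2160 ≈ -157.16)
1/((K(q(-13, Z(-4, -2))) + V) + m) = 1/(((-90 - 13) - 149758) - 339469/2160) = 1/((-103 - 149758) - 339469/2160) = 1/(-149861 - 339469/2160) = 1/(-324039229/2160) = -2160/324039229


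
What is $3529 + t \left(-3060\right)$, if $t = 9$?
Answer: $-24011$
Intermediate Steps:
$3529 + t \left(-3060\right) = 3529 + 9 \left(-3060\right) = 3529 - 27540 = -24011$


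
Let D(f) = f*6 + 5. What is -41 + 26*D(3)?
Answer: 557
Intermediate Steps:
D(f) = 5 + 6*f (D(f) = 6*f + 5 = 5 + 6*f)
-41 + 26*D(3) = -41 + 26*(5 + 6*3) = -41 + 26*(5 + 18) = -41 + 26*23 = -41 + 598 = 557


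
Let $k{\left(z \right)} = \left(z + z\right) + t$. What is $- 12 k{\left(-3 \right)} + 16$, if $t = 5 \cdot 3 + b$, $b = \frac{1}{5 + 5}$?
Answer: $- \frac{466}{5} \approx -93.2$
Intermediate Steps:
$b = \frac{1}{10} \approx 0.1$
$t = \frac{151}{10}$ ($t = 5 \cdot 3 + \frac{1}{10} = 15 + \frac{1}{10} = \frac{151}{10} \approx 15.1$)
$k{\left(z \right)} = \frac{151}{10} + 2 z$ ($k{\left(z \right)} = \left(z + z\right) + \frac{151}{10} = 2 z + \frac{151}{10} = \frac{151}{10} + 2 z$)
$- 12 k{\left(-3 \right)} + 16 = - 12 \left(\frac{151}{10} + 2 \left(-3\right)\right) + 16 = - 12 \left(\frac{151}{10} - 6\right) + 16 = \left(-12\right) \frac{91}{10} + 16 = - \frac{546}{5} + 16 = - \frac{466}{5}$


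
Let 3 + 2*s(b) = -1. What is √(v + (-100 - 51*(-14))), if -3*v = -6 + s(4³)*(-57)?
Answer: 17*√2 ≈ 24.042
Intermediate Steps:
s(b) = -2 (s(b) = -3/2 + (½)*(-1) = -3/2 - ½ = -2)
v = -36 (v = -(-6 - 2*(-57))/3 = -(-6 + 114)/3 = -⅓*108 = -36)
√(v + (-100 - 51*(-14))) = √(-36 + (-100 - 51*(-14))) = √(-36 + (-100 + 714)) = √(-36 + 614) = √578 = 17*√2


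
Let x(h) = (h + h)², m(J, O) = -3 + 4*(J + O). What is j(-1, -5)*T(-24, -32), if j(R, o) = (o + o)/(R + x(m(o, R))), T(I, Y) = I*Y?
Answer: -1536/583 ≈ -2.6346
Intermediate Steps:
m(J, O) = -3 + 4*J + 4*O (m(J, O) = -3 + (4*J + 4*O) = -3 + 4*J + 4*O)
x(h) = 4*h² (x(h) = (2*h)² = 4*h²)
j(R, o) = 2*o/(R + 4*(-3 + 4*R + 4*o)²) (j(R, o) = (o + o)/(R + 4*(-3 + 4*o + 4*R)²) = (2*o)/(R + 4*(-3 + 4*R + 4*o)²) = 2*o/(R + 4*(-3 + 4*R + 4*o)²))
j(-1, -5)*T(-24, -32) = (2*(-5)/(-1 + 4*(-3 + 4*(-1) + 4*(-5))²))*(-24*(-32)) = (2*(-5)/(-1 + 4*(-3 - 4 - 20)²))*768 = (2*(-5)/(-1 + 4*(-27)²))*768 = (2*(-5)/(-1 + 4*729))*768 = (2*(-5)/(-1 + 2916))*768 = (2*(-5)/2915)*768 = (2*(-5)*(1/2915))*768 = -2/583*768 = -1536/583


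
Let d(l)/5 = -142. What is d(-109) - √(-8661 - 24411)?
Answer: -710 - 4*I*√2067 ≈ -710.0 - 181.86*I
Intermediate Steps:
d(l) = -710 (d(l) = 5*(-142) = -710)
d(-109) - √(-8661 - 24411) = -710 - √(-8661 - 24411) = -710 - √(-33072) = -710 - 4*I*√2067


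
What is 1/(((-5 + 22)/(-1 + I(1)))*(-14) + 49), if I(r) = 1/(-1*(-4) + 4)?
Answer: 1/321 ≈ 0.0031153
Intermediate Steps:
I(r) = 1/8 (I(r) = 1/(4 + 4) = 1/8)
1/(((-5 + 22)/(-1 + I(1)))*(-14) + 49) = 1/(((-5 + 22)/(-1 + 1/8))*(-14) + 49) = 1/((17/(-7/8))*(-14) + 49) = 1/((17*(-8/7))*(-14) + 49) = 1/(-136/7*(-14) + 49) = 1/(272 + 49) = 1/321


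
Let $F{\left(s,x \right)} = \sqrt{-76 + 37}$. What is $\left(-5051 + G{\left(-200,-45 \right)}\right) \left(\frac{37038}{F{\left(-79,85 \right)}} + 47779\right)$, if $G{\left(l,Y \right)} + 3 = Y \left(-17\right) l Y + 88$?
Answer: $328721144486 - \frac{84940899764 i \sqrt{39}}{13} \approx 3.2872 \cdot 10^{11} - 4.0804 \cdot 10^{10} i$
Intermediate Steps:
$F{\left(s,x \right)} = i \sqrt{39}$ ($F{\left(s,x \right)} = \sqrt{-39} = i \sqrt{39}$)
$G{\left(l,Y \right)} = 85 - 17 l Y^{2}$ ($G{\left(l,Y \right)} = -3 + \left(Y \left(-17\right) l Y + 88\right) = -3 + \left(- 17 Y l Y + 88\right) = -3 - \left(-88 + 17 l Y^{2}\right) = 85 - 17 l Y^{2}$)
$\left(-5051 + G{\left(-200,-45 \right)}\right) \left(\frac{37038}{F{\left(-79,85 \right)}} + 47779\right) = \left(-5051 - \left(-85 - 3400 \left(-45\right)^{2}\right)\right) \left(\frac{37038}{i \sqrt{39}} + 47779\right) = \left(-5051 - \left(-85 - 6885000\right)\right) \left(37038 \left(- \frac{i \sqrt{39}}{39}\right) + 47779\right) = \left(-5051 + \left(85 + 6885000\right)\right) \left(- \frac{12346 i \sqrt{39}}{13} + 47779\right) = \left(-5051 + 6885085\right) \left(47779 - \frac{12346 i \sqrt{39}}{13}\right) = 6880034 \left(47779 - \frac{12346 i \sqrt{39}}{13}\right) = 328721144486 - \frac{84940899764 i \sqrt{39}}{13}$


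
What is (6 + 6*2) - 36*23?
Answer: -810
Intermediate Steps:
(6 + 6*2) - 36*23 = (6 + 12) - 828 = 18 - 828 = -810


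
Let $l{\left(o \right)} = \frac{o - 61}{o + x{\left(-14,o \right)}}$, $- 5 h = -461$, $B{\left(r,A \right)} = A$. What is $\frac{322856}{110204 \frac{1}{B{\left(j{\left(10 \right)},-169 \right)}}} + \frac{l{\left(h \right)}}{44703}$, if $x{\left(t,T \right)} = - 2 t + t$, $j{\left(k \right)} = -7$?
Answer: $- \frac{107930827086394}{217995386481} \approx -495.11$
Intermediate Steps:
$x{\left(t,T \right)} = - t$
$h = \frac{461}{5}$ ($h = \left(- \frac{1}{5}\right) \left(-461\right) = \frac{461}{5} \approx 92.2$)
$l{\left(o \right)} = \frac{-61 + o}{14 + o}$ ($l{\left(o \right)} = \frac{o - 61}{o - -14} = \frac{-61 + o}{o + 14} = \frac{-61 + o}{14 + o}$)
$\frac{322856}{110204 \frac{1}{B{\left(j{\left(10 \right)},-169 \right)}}} + \frac{l{\left(h \right)}}{44703} = \frac{322856}{110204 \frac{1}{-169}} + \frac{\frac{1}{14 + \frac{461}{5}} \left(-61 + \frac{461}{5}\right)}{44703} = \frac{322856}{110204 \left(- \frac{1}{169}\right)} + \frac{1}{\frac{531}{5}} \cdot \frac{156}{5} \cdot \frac{1}{44703} = \frac{322856}{- \frac{110204}{169}} + \frac{5}{531} \cdot \frac{156}{5} \cdot \frac{1}{44703} = 322856 \left(- \frac{169}{110204}\right) + \frac{52}{177} \cdot \frac{1}{44703} = - \frac{13640666}{27551} + \frac{52}{7912431} = - \frac{107930827086394}{217995386481}$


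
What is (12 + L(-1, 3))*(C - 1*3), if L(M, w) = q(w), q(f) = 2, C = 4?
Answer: 14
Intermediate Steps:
L(M, w) = 2
(12 + L(-1, 3))*(C - 1*3) = (12 + 2)*(4 - 1*3) = 14*(4 - 3) = 14*1 = 14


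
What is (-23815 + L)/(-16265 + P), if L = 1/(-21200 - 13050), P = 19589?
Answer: -271887917/37949000 ≈ -7.1646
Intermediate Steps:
L = -1/34250 (L = 1/(-34250) = -1/34250 ≈ -2.9197e-5)
(-23815 + L)/(-16265 + P) = (-23815 - 1/34250)/(-16265 + 19589) = -815663751/34250/3324 = -815663751/34250*1/3324 = -271887917/37949000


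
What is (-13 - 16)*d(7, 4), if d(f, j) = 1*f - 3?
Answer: -116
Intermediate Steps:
d(f, j) = -3 + f (d(f, j) = f - 3 = -3 + f)
(-13 - 16)*d(7, 4) = (-13 - 16)*(-3 + 7) = -29*4 = -116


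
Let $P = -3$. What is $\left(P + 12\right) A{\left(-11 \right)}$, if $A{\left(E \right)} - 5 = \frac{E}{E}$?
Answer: $54$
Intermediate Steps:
$A{\left(E \right)} = 6$ ($A{\left(E \right)} = 5 + \frac{E}{E} = 5 + 1 = 6$)
$\left(P + 12\right) A{\left(-11 \right)} = \left(-3 + 12\right) 6 = 9 \cdot 6 = 54$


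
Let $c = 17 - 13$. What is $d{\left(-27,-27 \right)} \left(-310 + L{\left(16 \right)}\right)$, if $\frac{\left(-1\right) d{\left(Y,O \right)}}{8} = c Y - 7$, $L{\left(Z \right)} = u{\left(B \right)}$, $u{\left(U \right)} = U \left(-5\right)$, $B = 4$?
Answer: $-303600$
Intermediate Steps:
$c = 4$
$u{\left(U \right)} = - 5 U$
$L{\left(Z \right)} = -20$ ($L{\left(Z \right)} = \left(-5\right) 4 = -20$)
$d{\left(Y,O \right)} = 56 - 32 Y$ ($d{\left(Y,O \right)} = - 8 \left(4 Y - 7\right) = - 8 \left(-7 + 4 Y\right) = 56 - 32 Y$)
$d{\left(-27,-27 \right)} \left(-310 + L{\left(16 \right)}\right) = \left(56 - -864\right) \left(-310 - 20\right) = \left(56 + 864\right) \left(-330\right) = 920 \left(-330\right) = -303600$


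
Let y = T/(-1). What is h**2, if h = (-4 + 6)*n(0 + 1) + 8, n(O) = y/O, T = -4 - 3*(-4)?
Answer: 64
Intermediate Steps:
T = 8 (T = -4 + 12 = 8)
y = -8 (y = 8/(-1) = 8*(-1) = -8)
n(O) = -8/O
h = -8 (h = (-4 + 6)*(-8/(0 + 1)) + 8 = 2*(-8/1) + 8 = 2*(-8*1) + 8 = 2*(-8) + 8 = -16 + 8 = -8)
h**2 = (-8)**2 = 64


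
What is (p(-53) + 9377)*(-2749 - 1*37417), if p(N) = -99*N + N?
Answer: -585258786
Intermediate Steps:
p(N) = -98*N
(p(-53) + 9377)*(-2749 - 1*37417) = (-98*(-53) + 9377)*(-2749 - 1*37417) = (5194 + 9377)*(-2749 - 37417) = 14571*(-40166) = -585258786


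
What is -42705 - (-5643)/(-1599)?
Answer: -22763646/533 ≈ -42709.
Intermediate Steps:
-42705 - (-5643)/(-1599) = -42705 - (-5643)*(-1)/1599 = -42705 - 1*1881/533 = -42705 - 1881/533 = -22763646/533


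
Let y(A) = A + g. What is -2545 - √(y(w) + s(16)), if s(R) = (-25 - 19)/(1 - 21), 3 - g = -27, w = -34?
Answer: -2545 - 3*I*√5/5 ≈ -2545.0 - 1.3416*I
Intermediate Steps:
g = 30 (g = 3 - 1*(-27) = 3 + 27 = 30)
s(R) = 11/5 (s(R) = -44/(-20) = -44*(-1/20) = 11/5)
y(A) = 30 + A (y(A) = A + 30 = 30 + A)
-2545 - √(y(w) + s(16)) = -2545 - √((30 - 34) + 11/5) = -2545 - √(-4 + 11/5) = -2545 - √(-9/5) = -2545 - 3*I*√5/5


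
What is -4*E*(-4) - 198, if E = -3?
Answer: -246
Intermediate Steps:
-4*E*(-4) - 198 = -4*(-3)*(-4) - 198 = 12*(-4) - 198 = -48 - 198 = -246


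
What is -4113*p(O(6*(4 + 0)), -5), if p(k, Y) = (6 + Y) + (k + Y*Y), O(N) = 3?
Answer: -119277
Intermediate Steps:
p(k, Y) = 6 + Y + k + Y² (p(k, Y) = (6 + Y) + (k + Y²) = 6 + Y + k + Y²)
-4113*p(O(6*(4 + 0)), -5) = -4113*(6 - 5 + 3 + (-5)²) = -4113*(6 - 5 + 3 + 25) = -4113*29 = -119277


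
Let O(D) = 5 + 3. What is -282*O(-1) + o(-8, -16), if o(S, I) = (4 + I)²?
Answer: -2112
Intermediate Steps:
O(D) = 8
-282*O(-1) + o(-8, -16) = -282*8 + (4 - 16)² = -2256 + (-12)² = -2256 + 144 = -2112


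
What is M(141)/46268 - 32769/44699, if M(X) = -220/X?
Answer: -53446960688/72901699953 ≈ -0.73314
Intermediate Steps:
M(141)/46268 - 32769/44699 = -220/141/46268 - 32769/44699 = -220*1/141*(1/46268) - 32769*1/44699 = -220/141*1/46268 - 32769/44699 = -55/1630947 - 32769/44699 = -53446960688/72901699953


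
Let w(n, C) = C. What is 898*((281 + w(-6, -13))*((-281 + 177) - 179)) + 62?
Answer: -68107850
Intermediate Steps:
898*((281 + w(-6, -13))*((-281 + 177) - 179)) + 62 = 898*((281 - 13)*((-281 + 177) - 179)) + 62 = 898*(268*(-104 - 179)) + 62 = 898*(268*(-283)) + 62 = 898*(-75844) + 62 = -68107912 + 62 = -68107850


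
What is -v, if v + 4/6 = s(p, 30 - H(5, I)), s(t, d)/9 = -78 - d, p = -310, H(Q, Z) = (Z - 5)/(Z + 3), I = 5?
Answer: 2918/3 ≈ 972.67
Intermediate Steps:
H(Q, Z) = (-5 + Z)/(3 + Z)
s(t, d) = -702 - 9*d (s(t, d) = 9*(-78 - d) = -702 - 9*d)
v = -2918/3 (v = -⅔ + (-702 - 9*(30 - (-5 + 5)/(3 + 5))) = -⅔ + (-702 - 9*(30 - 0/8)) = -⅔ + (-702 - 9*(30 - 1*0)) = -⅔ + (-702 - 9*(30 + 0)) = -⅔ + (-702 - 9*30) = -⅔ + (-702 - 270) = -⅔ - 972 = -2918/3 ≈ -972.67)
-v = -1*(-2918/3) = 2918/3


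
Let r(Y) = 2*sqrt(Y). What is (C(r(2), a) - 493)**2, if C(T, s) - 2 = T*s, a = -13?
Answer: 242433 + 25532*sqrt(2) ≈ 2.7854e+5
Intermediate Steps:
C(T, s) = 2 + T*s
(C(r(2), a) - 493)**2 = ((2 + (2*sqrt(2))*(-13)) - 493)**2 = ((2 - 26*sqrt(2)) - 493)**2 = (-491 - 26*sqrt(2))**2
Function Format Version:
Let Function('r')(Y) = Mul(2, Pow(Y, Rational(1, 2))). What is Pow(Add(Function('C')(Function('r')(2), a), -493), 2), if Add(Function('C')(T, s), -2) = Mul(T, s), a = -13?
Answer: Add(242433, Mul(25532, Pow(2, Rational(1, 2)))) ≈ 2.7854e+5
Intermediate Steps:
Function('C')(T, s) = Add(2, Mul(T, s))
Pow(Add(Function('C')(Function('r')(2), a), -493), 2) = Pow(Add(Add(2, Mul(Mul(2, Pow(2, Rational(1, 2))), -13)), -493), 2) = Pow(Add(Add(2, Mul(-26, Pow(2, Rational(1, 2)))), -493), 2) = Pow(Add(-491, Mul(-26, Pow(2, Rational(1, 2)))), 2)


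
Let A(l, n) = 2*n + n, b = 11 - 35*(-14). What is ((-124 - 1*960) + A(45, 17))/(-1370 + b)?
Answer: 1033/869 ≈ 1.1887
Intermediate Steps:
b = 501 (b = 11 + 490 = 501)
A(l, n) = 3*n
((-124 - 1*960) + A(45, 17))/(-1370 + b) = ((-124 - 1*960) + 3*17)/(-1370 + 501) = ((-124 - 960) + 51)/(-869) = (-1084 + 51)*(-1/869) = -1033*(-1/869) = 1033/869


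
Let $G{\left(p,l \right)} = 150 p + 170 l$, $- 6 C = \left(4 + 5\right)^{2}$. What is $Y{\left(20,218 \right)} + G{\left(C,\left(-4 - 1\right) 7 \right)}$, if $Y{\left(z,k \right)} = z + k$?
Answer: $-7737$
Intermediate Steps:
$Y{\left(z,k \right)} = k + z$
$C = - \frac{27}{2}$ ($C = - \frac{\left(4 + 5\right)^{2}}{6} = - \frac{9^{2}}{6} = \left(- \frac{1}{6}\right) 81 = - \frac{27}{2} \approx -13.5$)
$Y{\left(20,218 \right)} + G{\left(C,\left(-4 - 1\right) 7 \right)} = \left(218 + 20\right) + \left(150 \left(- \frac{27}{2}\right) + 170 \left(-4 - 1\right) 7\right) = 238 + \left(-2025 + 170 \left(\left(-5\right) 7\right)\right) = 238 + \left(-2025 + 170 \left(-35\right)\right) = 238 - 7975 = -7737$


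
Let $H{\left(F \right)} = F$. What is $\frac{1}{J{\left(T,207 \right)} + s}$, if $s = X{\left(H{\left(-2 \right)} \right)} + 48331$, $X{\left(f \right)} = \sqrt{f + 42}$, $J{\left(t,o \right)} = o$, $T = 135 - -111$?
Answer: $\frac{24269}{1177968702} - \frac{\sqrt{10}}{1177968702} \approx 2.06 \cdot 10^{-5}$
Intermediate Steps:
$T = 246$ ($T = 135 + 111 = 246$)
$X{\left(f \right)} = \sqrt{42 + f}$
$s = 48331 + 2 \sqrt{10}$ ($s = \sqrt{42 - 2} + 48331 = \sqrt{40} + 48331 = 2 \sqrt{10} + 48331 = 48331 + 2 \sqrt{10} \approx 48337.0$)
$\frac{1}{J{\left(T,207 \right)} + s} = \frac{1}{207 + \left(48331 + 2 \sqrt{10}\right)} = \frac{1}{48538 + 2 \sqrt{10}}$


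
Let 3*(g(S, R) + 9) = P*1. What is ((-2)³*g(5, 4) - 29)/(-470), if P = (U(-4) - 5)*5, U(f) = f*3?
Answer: -809/1410 ≈ -0.57376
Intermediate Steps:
U(f) = 3*f
P = -85 (P = (3*(-4) - 5)*5 = (-12 - 5)*5 = -17*5 = -85)
g(S, R) = -112/3 (g(S, R) = -9 + (-85*1)/3 = -9 + (⅓)*(-85) = -9 - 85/3 = -112/3)
((-2)³*g(5, 4) - 29)/(-470) = ((-2)³*(-112/3) - 29)/(-470) = (-8*(-112/3) - 29)*(-1/470) = (896/3 - 29)*(-1/470) = (809/3)*(-1/470) = -809/1410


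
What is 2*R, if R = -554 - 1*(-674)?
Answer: 240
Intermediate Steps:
R = 120 (R = -554 + 674 = 120)
2*R = 2*120 = 240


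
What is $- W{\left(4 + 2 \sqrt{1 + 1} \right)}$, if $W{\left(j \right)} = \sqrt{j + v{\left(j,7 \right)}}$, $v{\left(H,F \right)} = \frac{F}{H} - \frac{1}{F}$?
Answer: $- \frac{\sqrt{2982 + 1540 \sqrt{2}}}{14 \sqrt{2 + \sqrt{2}}} \approx -2.7768$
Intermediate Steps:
$v{\left(H,F \right)} = - \frac{1}{F} + \frac{F}{H}$
$W{\left(j \right)} = \sqrt{- \frac{1}{7} + j + \frac{7}{j}}$ ($W{\left(j \right)} = \sqrt{j + \left(- \frac{1}{7} + \frac{7}{j}\right)} = \sqrt{j + \left(\left(-1\right) \frac{1}{7} + \frac{7}{j}\right)} = \sqrt{j - \left(\frac{1}{7} - \frac{7}{j}\right)} = \sqrt{- \frac{1}{7} + j + \frac{7}{j}}$)
$- W{\left(4 + 2 \sqrt{1 + 1} \right)} = - \frac{\sqrt{-7 + 49 \left(4 + 2 \sqrt{1 + 1}\right) + \frac{343}{4 + 2 \sqrt{1 + 1}}}}{7} = - \frac{\sqrt{-7 + 49 \left(4 + 2 \sqrt{2}\right) + \frac{343}{4 + 2 \sqrt{2}}}}{7} = - \frac{\sqrt{-7 + \left(196 + 98 \sqrt{2}\right) + \frac{343}{4 + 2 \sqrt{2}}}}{7} = - \frac{\sqrt{189 + 98 \sqrt{2} + \frac{343}{4 + 2 \sqrt{2}}}}{7}$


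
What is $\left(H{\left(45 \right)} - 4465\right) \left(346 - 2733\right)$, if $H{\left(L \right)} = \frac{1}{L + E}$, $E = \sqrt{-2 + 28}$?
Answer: $\frac{21305144630}{1999} + \frac{2387 \sqrt{26}}{1999} \approx 1.0658 \cdot 10^{7}$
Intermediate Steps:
$E = \sqrt{26} \approx 5.099$
$H{\left(L \right)} = \frac{1}{L + \sqrt{26}}$
$\left(H{\left(45 \right)} - 4465\right) \left(346 - 2733\right) = \left(\frac{1}{45 + \sqrt{26}} - 4465\right) \left(346 - 2733\right) = \left(-4465 + \frac{1}{45 + \sqrt{26}}\right) \left(-2387\right) = 10657955 - \frac{2387}{45 + \sqrt{26}}$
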